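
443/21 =443/21 = 21.10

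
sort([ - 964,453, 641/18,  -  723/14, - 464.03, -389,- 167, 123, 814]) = [-964,  -  464.03, - 389, - 167, - 723/14, 641/18,123,453, 814 ]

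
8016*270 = 2164320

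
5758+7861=13619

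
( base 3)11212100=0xdda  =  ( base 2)110111011010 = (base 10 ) 3546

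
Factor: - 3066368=  -  2^9*53^1*113^1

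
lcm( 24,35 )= 840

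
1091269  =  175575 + 915694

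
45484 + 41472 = 86956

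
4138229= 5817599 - 1679370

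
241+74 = 315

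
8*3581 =28648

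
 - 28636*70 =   -  2004520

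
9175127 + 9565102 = 18740229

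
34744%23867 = 10877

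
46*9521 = 437966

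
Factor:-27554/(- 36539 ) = 46/61  =  2^1*23^1 * 61^( - 1) 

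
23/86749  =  23/86749 = 0.00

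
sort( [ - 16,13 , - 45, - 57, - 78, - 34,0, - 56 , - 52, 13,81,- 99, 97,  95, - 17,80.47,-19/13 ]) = [ - 99 , - 78, - 57, - 56,  -  52, - 45, - 34,- 17, - 16, - 19/13,0,13 , 13,80.47,81,95,97]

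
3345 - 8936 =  - 5591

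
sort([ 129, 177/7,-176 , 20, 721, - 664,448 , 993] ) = [ - 664, - 176 , 20,  177/7 , 129,448, 721, 993 ] 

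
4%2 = 0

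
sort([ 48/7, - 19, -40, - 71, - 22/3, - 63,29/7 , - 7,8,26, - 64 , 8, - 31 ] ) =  [ - 71,- 64, - 63,-40, - 31,  -  19, - 22/3, - 7,29/7,48/7,8,8,26 ]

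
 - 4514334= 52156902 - 56671236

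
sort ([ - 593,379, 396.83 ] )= [ - 593,379, 396.83] 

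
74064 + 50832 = 124896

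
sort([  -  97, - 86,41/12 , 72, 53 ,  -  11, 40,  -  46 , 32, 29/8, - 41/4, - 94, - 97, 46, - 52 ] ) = [ - 97, - 97, - 94, - 86, - 52, - 46, - 11, - 41/4, 41/12, 29/8, 32 , 40, 46,53, 72 ]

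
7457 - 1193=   6264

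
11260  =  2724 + 8536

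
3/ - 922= -1+919/922 =- 0.00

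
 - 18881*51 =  - 962931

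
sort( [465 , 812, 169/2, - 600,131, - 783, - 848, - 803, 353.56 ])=[-848, - 803,  -  783,- 600,169/2,  131, 353.56,465,812 ] 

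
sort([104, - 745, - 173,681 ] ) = [ - 745,- 173, 104,681 ]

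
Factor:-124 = - 2^2 * 31^1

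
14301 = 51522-37221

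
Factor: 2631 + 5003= 7634 = 2^1*11^1*347^1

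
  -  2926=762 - 3688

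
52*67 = 3484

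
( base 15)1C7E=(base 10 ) 6194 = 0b1100000110010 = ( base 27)8db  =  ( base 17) 1476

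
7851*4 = 31404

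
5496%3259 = 2237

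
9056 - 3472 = 5584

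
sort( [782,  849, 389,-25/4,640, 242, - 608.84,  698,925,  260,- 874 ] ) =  [-874, - 608.84, - 25/4, 242 , 260 , 389, 640,  698,782 , 849,  925 ]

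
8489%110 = 19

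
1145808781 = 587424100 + 558384681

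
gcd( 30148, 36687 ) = 1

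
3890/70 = 389/7 = 55.57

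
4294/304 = 14+1/8 = 14.12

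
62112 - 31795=30317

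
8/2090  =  4/1045 =0.00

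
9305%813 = 362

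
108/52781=108/52781=0.00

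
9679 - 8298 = 1381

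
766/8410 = 383/4205 = 0.09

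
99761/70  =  1425 + 11/70 = 1425.16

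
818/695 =818/695= 1.18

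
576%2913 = 576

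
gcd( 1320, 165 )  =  165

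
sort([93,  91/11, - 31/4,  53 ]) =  [  -  31/4, 91/11,  53,93 ]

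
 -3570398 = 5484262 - 9054660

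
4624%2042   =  540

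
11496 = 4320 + 7176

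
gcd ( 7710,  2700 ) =30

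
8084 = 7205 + 879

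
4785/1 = 4785 = 4785.00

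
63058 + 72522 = 135580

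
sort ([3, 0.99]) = [ 0.99,3]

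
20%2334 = 20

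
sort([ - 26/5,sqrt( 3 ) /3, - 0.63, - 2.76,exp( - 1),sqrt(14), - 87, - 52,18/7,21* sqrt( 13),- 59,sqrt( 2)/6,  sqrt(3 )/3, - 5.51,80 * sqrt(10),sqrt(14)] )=[ - 87, - 59, - 52, - 5.51,  -  26/5, - 2.76, - 0.63,  sqrt(2 )/6,  exp( - 1), sqrt(3)/3,sqrt(3)/3,18/7,sqrt(14 ),sqrt(14), 21  *  sqrt(13), 80*sqrt ( 10) ] 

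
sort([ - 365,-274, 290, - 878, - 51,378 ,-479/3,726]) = [  -  878 , - 365, - 274,- 479/3, -51,290 , 378,726]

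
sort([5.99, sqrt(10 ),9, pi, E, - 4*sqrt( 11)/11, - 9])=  [ - 9, - 4*sqrt( 11)/11, E , pi,sqrt( 10) , 5.99, 9]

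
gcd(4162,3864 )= 2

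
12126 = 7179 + 4947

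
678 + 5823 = 6501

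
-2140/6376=-1+1059/1594   =  - 0.34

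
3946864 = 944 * 4181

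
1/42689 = 1/42689 = 0.00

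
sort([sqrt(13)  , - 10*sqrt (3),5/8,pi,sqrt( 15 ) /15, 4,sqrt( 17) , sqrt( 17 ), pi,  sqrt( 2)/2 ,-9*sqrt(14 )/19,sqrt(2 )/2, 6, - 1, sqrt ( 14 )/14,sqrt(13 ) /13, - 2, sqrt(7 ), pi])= [  -  10*sqrt( 3), - 2,- 9*sqrt(14) /19, - 1, sqrt( 15 )/15,sqrt (14)/14,sqrt( 13)/13,5/8,sqrt(2) /2, sqrt( 2) /2,sqrt( 7 ), pi,pi,pi, sqrt( 13 ),4,  sqrt(17 ),  sqrt(17 ), 6] 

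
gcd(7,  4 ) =1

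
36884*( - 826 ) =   -  30466184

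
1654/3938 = 827/1969 = 0.42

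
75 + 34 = 109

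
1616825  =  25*64673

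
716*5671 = 4060436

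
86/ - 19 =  - 5 + 9/19 =- 4.53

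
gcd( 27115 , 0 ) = 27115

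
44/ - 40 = - 11/10=- 1.10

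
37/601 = 37/601 = 0.06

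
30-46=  - 16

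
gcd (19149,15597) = 3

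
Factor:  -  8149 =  - 29^1*281^1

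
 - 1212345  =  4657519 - 5869864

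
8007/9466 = 8007/9466= 0.85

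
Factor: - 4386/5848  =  -3/4 =- 2^( - 2)*3^1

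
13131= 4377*3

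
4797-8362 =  - 3565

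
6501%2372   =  1757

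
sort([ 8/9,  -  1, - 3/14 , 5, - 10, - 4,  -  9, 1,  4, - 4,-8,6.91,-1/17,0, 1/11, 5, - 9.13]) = [ - 10 ,-9.13, - 9,  -  8,  -  4 , - 4,  -  1, - 3/14,  -  1/17, 0,1/11, 8/9,1,4, 5, 5, 6.91]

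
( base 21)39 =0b1001000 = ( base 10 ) 72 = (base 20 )3c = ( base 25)2m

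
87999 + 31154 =119153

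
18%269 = 18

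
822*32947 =27082434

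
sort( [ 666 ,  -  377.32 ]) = [ - 377.32 , 666]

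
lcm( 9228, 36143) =433716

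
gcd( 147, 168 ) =21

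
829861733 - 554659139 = 275202594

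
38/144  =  19/72  =  0.26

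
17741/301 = 17741/301= 58.94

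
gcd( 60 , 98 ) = 2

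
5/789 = 5/789 = 0.01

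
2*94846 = 189692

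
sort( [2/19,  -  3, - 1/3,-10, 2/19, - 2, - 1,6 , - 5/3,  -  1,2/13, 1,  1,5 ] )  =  [  -  10 ,  -  3, - 2, - 5/3,- 1 ,  -  1, - 1/3, 2/19,2/19, 2/13, 1, 1,5,  6 ] 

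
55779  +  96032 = 151811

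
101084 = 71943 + 29141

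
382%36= 22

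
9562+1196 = 10758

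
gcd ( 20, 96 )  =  4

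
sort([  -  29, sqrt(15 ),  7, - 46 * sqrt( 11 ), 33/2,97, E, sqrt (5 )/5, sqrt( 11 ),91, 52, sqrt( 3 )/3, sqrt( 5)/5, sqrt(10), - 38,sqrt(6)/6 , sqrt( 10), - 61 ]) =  [ - 46*sqrt(11 ),-61, - 38 , - 29, sqrt( 6)/6, sqrt( 5 )/5, sqrt( 5) /5, sqrt(3 )/3,  E, sqrt(10 ),  sqrt( 10 ), sqrt (11),sqrt( 15 ), 7,  33/2,52, 91, 97] 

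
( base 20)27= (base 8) 57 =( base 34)1D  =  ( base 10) 47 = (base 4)233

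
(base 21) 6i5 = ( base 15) D6E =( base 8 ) 5725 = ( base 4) 233111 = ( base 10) 3029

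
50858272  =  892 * 57016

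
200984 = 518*388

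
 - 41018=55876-96894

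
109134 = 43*2538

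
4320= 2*2160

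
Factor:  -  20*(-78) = 2^3*3^1*5^1*13^1 = 1560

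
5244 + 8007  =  13251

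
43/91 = 43/91 = 0.47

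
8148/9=2716/3 = 905.33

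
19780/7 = 19780/7= 2825.71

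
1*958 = 958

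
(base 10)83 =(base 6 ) 215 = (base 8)123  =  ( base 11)76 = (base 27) 32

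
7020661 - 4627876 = 2392785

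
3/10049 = 3/10049 = 0.00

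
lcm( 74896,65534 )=524272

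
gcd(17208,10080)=72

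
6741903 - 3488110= 3253793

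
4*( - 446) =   -  1784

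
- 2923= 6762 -9685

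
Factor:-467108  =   - 2^2 * 31^1*3767^1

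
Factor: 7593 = 3^1*2531^1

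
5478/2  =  2739 = 2739.00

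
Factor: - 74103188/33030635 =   -  2^2*5^( - 1 )*11^( - 1 )*317^1*58441^1*600557^(-1)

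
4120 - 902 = 3218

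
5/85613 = 5/85613 =0.00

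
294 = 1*294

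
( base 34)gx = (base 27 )la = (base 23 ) 122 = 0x241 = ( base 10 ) 577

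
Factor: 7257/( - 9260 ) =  - 2^( - 2)* 3^1* 5^( - 1 )*41^1*59^1*463^( - 1 ) 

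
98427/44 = 98427/44 = 2236.98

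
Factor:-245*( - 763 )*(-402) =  - 2^1 * 3^1*5^1*7^3* 67^1*109^1 = - 75147870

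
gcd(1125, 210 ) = 15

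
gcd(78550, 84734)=2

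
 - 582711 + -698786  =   - 1281497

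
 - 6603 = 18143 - 24746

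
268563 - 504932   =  -236369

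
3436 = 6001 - 2565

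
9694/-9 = -9694/9 =-1077.11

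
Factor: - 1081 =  - 23^1*47^1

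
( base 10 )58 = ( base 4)322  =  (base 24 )2A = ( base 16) 3a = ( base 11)53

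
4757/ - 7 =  - 4757/7 = - 679.57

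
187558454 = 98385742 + 89172712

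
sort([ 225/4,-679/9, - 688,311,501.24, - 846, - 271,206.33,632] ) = [ - 846,  -  688,-271,-679/9,225/4, 206.33,311,501.24, 632]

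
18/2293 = 18/2293 = 0.01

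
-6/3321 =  - 2/1107 =-0.00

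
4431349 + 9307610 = 13738959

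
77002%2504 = 1882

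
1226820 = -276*(-4445) 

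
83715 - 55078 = 28637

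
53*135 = 7155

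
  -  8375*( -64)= 536000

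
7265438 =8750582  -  1485144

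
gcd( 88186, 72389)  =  1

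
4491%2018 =455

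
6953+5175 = 12128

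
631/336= 1 + 295/336= 1.88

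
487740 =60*8129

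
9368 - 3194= 6174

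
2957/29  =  2957/29 = 101.97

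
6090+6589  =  12679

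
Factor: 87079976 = 2^3*787^1*13831^1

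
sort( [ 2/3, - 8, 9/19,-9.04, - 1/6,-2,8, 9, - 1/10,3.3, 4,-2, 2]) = [-9.04,-8, - 2, - 2, - 1/6, - 1/10, 9/19,2/3, 2, 3.3, 4, 8, 9]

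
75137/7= 10733 + 6/7 = 10733.86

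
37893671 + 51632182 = 89525853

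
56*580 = 32480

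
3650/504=7 + 61/252 = 7.24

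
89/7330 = 89/7330 =0.01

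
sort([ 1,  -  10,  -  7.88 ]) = [  -  10, - 7.88, 1] 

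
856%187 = 108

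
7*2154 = 15078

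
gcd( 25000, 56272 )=8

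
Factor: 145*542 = 2^1 * 5^1*29^1*271^1  =  78590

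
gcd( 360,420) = 60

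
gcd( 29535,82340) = 895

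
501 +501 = 1002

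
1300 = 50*26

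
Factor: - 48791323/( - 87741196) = 2^( - 2)*7^1*53^1 * 347^1*379^1*21935299^( - 1) 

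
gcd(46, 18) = 2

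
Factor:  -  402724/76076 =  - 11^(- 1)*13^( - 1) * 757^1 = - 757/143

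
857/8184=857/8184 = 0.10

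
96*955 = 91680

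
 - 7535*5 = -37675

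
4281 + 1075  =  5356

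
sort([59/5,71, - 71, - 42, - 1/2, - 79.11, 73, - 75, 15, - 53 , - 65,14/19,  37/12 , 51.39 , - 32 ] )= [ - 79.11 , - 75, - 71, - 65, - 53, - 42,  -  32, - 1/2, 14/19,37/12, 59/5, 15,51.39, 71,73]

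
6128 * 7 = 42896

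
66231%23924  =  18383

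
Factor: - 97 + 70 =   -  3^3 = - 27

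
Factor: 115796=2^2*28949^1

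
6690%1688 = 1626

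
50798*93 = 4724214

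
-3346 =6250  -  9596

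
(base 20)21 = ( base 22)1j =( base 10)41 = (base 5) 131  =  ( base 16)29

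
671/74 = 671/74 = 9.07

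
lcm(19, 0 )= 0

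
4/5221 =4/5221 = 0.00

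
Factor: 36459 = 3^2*4051^1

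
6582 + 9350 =15932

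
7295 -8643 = -1348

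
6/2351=6/2351  =  0.00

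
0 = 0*271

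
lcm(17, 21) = 357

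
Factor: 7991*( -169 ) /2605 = - 1350479/2605 = -5^(-1) * 13^2*61^1* 131^1*521^(-1 ) 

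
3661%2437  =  1224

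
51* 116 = 5916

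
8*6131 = 49048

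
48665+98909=147574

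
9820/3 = 9820/3 = 3273.33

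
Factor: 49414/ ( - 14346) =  - 31/9 = -  3^( - 2)*31^1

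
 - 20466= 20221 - 40687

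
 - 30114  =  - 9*3346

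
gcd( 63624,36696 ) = 264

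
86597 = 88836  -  2239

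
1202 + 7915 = 9117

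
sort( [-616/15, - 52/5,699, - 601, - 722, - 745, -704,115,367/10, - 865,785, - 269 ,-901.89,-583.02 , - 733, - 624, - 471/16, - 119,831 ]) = [ - 901.89, - 865, - 745,  -  733, - 722,-704,-624,-601,-583.02, - 269, -119, - 616/15, - 471/16,-52/5,367/10,115, 699, 785 , 831]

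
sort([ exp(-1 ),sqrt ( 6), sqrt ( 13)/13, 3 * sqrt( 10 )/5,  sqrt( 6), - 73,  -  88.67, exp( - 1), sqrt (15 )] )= [  -  88.67 ,-73,sqrt( 13)/13, exp( - 1), exp (-1) , 3*sqrt( 10 )/5 , sqrt( 6 ),sqrt(6),sqrt( 15 ) ]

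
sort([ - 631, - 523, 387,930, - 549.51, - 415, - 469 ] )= [ - 631,-549.51, - 523,-469,  -  415,  387,930 ] 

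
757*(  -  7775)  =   - 5885675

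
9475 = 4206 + 5269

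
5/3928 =5/3928 = 0.00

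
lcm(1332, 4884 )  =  14652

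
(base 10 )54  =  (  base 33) 1l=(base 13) 42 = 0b110110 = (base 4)312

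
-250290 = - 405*618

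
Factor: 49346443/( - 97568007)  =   - 3^( - 1)*32522669^( - 1)*49346443^1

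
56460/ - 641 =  - 56460/641=- 88.08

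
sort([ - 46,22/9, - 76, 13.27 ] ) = [ - 76, - 46, 22/9, 13.27 ] 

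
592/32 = 18+1/2 = 18.50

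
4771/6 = 795  +  1/6 = 795.17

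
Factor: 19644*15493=2^2*3^1* 1637^1 * 15493^1 = 304344492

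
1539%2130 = 1539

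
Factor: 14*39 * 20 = 10920 = 2^3*3^1 * 5^1*7^1 * 13^1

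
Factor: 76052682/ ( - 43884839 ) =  -2^1*3^5 * 83^( - 1) * 223^( - 1) * 2371^( - 1 )*156487^1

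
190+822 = 1012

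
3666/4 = 916 + 1/2 = 916.50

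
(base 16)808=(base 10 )2056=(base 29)2CQ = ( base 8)4010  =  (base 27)2m4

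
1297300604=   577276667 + 720023937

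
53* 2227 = 118031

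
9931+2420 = 12351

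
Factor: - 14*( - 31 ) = 434=2^1*7^1 * 31^1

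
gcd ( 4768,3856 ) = 16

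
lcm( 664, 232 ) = 19256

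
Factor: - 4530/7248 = -2^( - 3)*5^1=- 5/8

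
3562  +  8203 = 11765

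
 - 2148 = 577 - 2725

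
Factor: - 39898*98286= - 3921414828=   - 2^2*3^1*16381^1*19949^1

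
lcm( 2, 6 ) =6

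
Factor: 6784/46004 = 2^5* 7^( - 1 )*31^( - 1) = 32/217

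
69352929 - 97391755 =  - 28038826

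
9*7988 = 71892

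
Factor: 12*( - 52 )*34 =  - 21216 = - 2^5*3^1*13^1*17^1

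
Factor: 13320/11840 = 2^ ( -3 )*3^2 = 9/8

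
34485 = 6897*5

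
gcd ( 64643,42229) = 1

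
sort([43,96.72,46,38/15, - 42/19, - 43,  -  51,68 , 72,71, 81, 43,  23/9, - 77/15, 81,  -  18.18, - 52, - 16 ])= [ - 52, - 51, - 43 , - 18.18, - 16, - 77/15, - 42/19, 38/15, 23/9,43,43,46,68,71,72, 81, 81,96.72]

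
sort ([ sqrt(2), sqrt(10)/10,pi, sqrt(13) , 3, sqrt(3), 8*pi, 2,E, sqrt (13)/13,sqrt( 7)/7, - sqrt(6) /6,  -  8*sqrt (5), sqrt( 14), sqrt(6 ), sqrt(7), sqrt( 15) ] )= [  -  8*sqrt(5 ) , - sqrt( 6 )/6,sqrt (13 ) /13,  sqrt(10) /10,sqrt(7)/7, sqrt(2), sqrt(3 ),  2,  sqrt(6), sqrt(7),E, 3, pi, sqrt(13),  sqrt( 14), sqrt( 15 ),8*pi ]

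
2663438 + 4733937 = 7397375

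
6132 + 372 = 6504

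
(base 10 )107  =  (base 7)212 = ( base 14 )79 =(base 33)38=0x6b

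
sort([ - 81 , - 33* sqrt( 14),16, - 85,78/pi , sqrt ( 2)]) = [ - 33*sqrt (14 ), - 85,  -  81, sqrt( 2 ),16, 78/pi ] 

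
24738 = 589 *42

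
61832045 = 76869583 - 15037538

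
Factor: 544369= 7^1*19^1*4093^1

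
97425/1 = 97425 = 97425.00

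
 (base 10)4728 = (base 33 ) 4B9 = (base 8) 11170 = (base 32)4JO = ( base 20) BG8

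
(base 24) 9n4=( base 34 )4ws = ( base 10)5740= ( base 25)94f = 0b1011001101100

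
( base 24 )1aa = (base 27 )13G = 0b1100111010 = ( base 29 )SE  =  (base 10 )826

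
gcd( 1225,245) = 245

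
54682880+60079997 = 114762877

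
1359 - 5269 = -3910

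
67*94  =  6298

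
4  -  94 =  - 90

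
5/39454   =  5/39454  =  0.00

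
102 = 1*102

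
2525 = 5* 505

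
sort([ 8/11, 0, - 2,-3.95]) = [ - 3.95, - 2 , 0, 8/11]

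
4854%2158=538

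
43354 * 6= 260124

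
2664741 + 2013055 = 4677796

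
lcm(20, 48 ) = 240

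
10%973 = 10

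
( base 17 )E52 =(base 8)10045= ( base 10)4133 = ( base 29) 4QF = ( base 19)b8a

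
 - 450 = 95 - 545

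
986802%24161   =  20362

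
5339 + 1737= 7076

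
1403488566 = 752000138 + 651488428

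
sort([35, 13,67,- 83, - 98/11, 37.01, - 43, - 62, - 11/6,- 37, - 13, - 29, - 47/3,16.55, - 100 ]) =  [-100,  -  83,- 62, - 43, -37,-29,-47/3 , - 13, - 98/11, - 11/6, 13 , 16.55 , 35, 37.01,67 ]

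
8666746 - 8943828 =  - 277082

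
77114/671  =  77114/671=114.92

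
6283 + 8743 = 15026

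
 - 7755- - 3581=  - 4174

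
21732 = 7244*3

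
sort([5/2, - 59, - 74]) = [ - 74, - 59,5/2 ]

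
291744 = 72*4052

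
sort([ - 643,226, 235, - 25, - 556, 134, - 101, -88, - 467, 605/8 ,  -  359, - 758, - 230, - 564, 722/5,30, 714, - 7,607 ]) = [ - 758,- 643,-564, - 556, - 467, - 359, - 230, -101,- 88, - 25, - 7,30,605/8, 134,722/5,226,235, 607, 714 ]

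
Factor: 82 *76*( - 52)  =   - 324064 = -  2^5*13^1*19^1*41^1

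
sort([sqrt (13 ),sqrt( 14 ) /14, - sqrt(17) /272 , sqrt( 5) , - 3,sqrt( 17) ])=[ - 3, - sqrt(17 ) /272,sqrt( 14 ) /14 , sqrt( 5 ),sqrt( 13 ), sqrt( 17)] 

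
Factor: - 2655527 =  - 7^1*37^1 *10253^1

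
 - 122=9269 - 9391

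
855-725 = 130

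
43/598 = 43/598 = 0.07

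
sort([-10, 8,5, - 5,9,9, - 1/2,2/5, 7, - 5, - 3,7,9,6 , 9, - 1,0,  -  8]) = [- 10, - 8, - 5, - 5, -3, - 1, - 1/2  ,  0,2/5  ,  5,6,7, 7,8 , 9,9,  9, 9]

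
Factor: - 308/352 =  -2^ ( - 3 )*7^1 = - 7/8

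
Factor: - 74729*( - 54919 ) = 54919^1*74729^1  =  4104041951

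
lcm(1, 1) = 1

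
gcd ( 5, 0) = 5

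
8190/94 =87  +  6/47 = 87.13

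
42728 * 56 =2392768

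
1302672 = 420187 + 882485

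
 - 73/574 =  - 73/574= - 0.13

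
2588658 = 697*3714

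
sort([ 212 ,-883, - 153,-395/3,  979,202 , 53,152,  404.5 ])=[ - 883, - 153,  -  395/3,53,152,202,212,404.5, 979] 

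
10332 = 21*492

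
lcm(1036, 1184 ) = 8288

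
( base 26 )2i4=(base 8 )3440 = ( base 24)340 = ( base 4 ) 130200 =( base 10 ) 1824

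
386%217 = 169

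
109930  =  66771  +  43159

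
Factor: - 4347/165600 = -2^( - 5)*3^1*5^( - 2 ) * 7^1  =  - 21/800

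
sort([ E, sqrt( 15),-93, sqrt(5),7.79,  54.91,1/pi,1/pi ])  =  [ - 93, 1/pi, 1/pi, sqrt(5),E,sqrt( 15 ),7.79,54.91]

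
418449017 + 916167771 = 1334616788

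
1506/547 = 1506/547 = 2.75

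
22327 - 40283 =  - 17956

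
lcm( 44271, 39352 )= 354168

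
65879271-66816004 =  - 936733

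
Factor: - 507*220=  - 111540=- 2^2*3^1*5^1*11^1*13^2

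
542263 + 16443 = 558706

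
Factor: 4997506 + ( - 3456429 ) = 43^1*35839^1 =1541077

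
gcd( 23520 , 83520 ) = 480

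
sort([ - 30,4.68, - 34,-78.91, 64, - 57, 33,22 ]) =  [ - 78.91, - 57,-34, - 30, 4.68,  22 , 33, 64] 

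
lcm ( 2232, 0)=0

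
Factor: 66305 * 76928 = 2^7*5^1 * 89^1*149^1*601^1=5100711040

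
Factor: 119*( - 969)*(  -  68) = 7841148=   2^2*3^1*7^1*17^3*19^1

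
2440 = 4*610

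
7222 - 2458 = 4764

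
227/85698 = 227/85698= 0.00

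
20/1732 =5/433 = 0.01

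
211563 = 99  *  2137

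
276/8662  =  138/4331 = 0.03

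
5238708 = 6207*844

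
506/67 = 506/67 = 7.55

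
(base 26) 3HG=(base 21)5D8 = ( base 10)2486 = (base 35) 211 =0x9B6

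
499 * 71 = 35429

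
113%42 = 29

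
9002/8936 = 4501/4468 = 1.01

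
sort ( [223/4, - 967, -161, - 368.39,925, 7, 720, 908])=[-967,-368.39, - 161, 7, 223/4,720,  908, 925]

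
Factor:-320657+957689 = 2^3*3^1*11^1*19^1* 127^1 = 637032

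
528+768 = 1296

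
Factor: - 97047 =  - 3^2 * 41^1 * 263^1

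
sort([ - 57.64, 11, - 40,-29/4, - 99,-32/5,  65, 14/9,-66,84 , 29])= [-99, - 66, - 57.64, - 40, - 29/4, - 32/5,  14/9,11, 29, 65, 84]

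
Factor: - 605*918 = -2^1* 3^3 * 5^1 * 11^2*17^1 = - 555390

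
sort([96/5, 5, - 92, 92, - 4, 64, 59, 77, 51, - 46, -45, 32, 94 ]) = [ - 92, - 46 , - 45, - 4, 5,96/5,  32, 51,59, 64,77, 92, 94 ] 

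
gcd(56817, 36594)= 963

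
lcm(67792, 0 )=0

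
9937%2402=329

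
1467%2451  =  1467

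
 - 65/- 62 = 1+3/62 = 1.05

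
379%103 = 70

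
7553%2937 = 1679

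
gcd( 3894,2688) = 6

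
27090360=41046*660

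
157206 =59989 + 97217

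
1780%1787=1780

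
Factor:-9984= -2^8*3^1*13^1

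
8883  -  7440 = 1443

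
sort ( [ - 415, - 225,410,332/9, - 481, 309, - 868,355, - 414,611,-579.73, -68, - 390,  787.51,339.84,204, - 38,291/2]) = [ - 868, - 579.73, - 481, - 415, - 414, - 390 , - 225, - 68, - 38,332/9,  291/2,204,309,339.84, 355,  410,611,787.51 ] 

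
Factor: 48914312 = 2^3*41^1*197^1*757^1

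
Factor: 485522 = 2^1 * 31^1*41^1*191^1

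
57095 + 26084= 83179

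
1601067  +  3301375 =4902442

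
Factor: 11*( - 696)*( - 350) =2^4*3^1*5^2*7^1*11^1*29^1 = 2679600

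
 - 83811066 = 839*(- 99894)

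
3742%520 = 102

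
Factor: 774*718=2^2 * 3^2*43^1*359^1 = 555732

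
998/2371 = 998/2371 = 0.42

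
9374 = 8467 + 907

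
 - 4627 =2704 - 7331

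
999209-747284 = 251925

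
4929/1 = 4929 =4929.00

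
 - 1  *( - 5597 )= 5597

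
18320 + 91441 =109761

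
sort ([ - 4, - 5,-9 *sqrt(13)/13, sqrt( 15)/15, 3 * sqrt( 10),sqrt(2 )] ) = [ - 5,-4, - 9*sqrt( 13)/13,  sqrt(15 ) /15,sqrt( 2), 3*sqrt( 10 ) ]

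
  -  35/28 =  - 2 + 3/4 = - 1.25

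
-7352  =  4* ( - 1838)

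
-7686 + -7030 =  - 14716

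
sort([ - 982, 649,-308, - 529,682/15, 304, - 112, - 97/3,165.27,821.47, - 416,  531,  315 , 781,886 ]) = [ - 982, - 529, - 416, - 308, - 112, - 97/3,682/15,165.27, 304, 315,  531,  649, 781, 821.47, 886 ] 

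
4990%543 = 103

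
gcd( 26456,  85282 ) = 2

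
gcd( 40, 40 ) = 40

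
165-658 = -493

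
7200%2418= 2364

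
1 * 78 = 78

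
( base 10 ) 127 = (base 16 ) 7f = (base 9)151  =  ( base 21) 61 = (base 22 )5H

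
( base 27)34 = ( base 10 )85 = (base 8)125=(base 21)41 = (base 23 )3g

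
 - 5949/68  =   - 5949/68 = - 87.49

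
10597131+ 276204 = 10873335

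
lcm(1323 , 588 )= 5292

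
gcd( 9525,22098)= 381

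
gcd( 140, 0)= 140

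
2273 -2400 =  - 127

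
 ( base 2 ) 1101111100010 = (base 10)7138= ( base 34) 65w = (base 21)g3j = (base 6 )53014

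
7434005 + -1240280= 6193725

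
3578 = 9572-5994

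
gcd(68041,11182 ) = 1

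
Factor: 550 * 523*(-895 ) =  -  257446750 = - 2^1 *5^3 * 11^1  *179^1 *523^1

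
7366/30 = 3683/15  =  245.53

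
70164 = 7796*9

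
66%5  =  1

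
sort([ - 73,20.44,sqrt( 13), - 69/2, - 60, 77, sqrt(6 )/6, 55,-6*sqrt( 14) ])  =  [-73, - 60,  -  69/2, - 6*sqrt( 14), sqrt(6)/6, sqrt( 13),20.44,  55 , 77 ]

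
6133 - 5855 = 278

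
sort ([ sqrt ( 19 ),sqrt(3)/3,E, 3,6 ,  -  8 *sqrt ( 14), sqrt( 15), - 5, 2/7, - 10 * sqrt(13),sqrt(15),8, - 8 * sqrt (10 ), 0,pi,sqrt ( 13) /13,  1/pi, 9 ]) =[ - 10*sqrt (13),-8*sqrt(14 ), - 8*sqrt( 10 ), - 5,0 , sqrt( 13) /13, 2/7,1/pi, sqrt( 3 ) /3,E, 3,pi, sqrt(15),sqrt(15), sqrt(19 ),6,8, 9] 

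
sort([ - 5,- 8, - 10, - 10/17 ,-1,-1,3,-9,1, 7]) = [ - 10,-9, - 8,-5,  -  1,  -  1,  -  10/17 , 1, 3,7 ] 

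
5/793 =5/793= 0.01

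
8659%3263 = 2133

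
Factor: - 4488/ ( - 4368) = 2^( - 1) * 7^ ( - 1)*11^1*13^( - 1)*17^1=187/182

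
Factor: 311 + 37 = 2^2*3^1 * 29^1 = 348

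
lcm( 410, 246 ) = 1230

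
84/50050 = 6/3575 = 0.00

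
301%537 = 301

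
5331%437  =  87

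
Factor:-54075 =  - 3^1*5^2*7^1 * 103^1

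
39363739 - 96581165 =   -  57217426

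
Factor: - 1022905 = - 5^1*13^1*15737^1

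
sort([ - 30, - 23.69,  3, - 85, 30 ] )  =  [ - 85, - 30,  -  23.69,3,30]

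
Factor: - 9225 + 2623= - 6602 =- 2^1 * 3301^1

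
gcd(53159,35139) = 901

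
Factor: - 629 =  - 17^1*37^1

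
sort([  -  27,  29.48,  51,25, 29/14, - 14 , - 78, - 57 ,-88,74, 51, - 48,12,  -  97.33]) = [-97.33, - 88, - 78, - 57,- 48, - 27, - 14,  29/14, 12, 25, 29.48,51 , 51,  74] 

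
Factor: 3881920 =2^6*5^1*7^1*1733^1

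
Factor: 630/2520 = 1/4 = 2^( - 2)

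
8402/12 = 4201/6 = 700.17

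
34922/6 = 17461/3  =  5820.33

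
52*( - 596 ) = -30992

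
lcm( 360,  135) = 1080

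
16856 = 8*2107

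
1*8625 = 8625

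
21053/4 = 21053/4 =5263.25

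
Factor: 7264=2^5*227^1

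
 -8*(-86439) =691512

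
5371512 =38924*138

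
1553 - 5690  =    -  4137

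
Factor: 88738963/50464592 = 2^( -4)*17^1*89^2*659^1*3154037^( - 1 )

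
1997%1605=392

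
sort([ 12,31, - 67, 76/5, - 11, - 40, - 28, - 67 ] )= [ - 67, - 67,-40,  -  28, - 11, 12,76/5, 31]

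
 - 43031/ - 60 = 717  +  11/60= 717.18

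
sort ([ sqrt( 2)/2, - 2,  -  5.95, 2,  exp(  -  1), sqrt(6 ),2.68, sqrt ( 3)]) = [-5.95, - 2, exp( - 1),sqrt (2)/2 , sqrt( 3),2, sqrt( 6),2.68]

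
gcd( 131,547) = 1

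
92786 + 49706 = 142492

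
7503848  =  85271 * 88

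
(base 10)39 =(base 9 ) 43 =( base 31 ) 18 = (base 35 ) 14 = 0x27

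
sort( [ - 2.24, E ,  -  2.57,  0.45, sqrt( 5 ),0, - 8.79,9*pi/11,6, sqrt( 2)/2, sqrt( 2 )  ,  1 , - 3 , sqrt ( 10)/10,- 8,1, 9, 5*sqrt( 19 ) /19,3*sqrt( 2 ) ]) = [ - 8.79, - 8,-3, - 2.57, - 2.24, 0,sqrt( 10)/10, 0.45, sqrt(2)/2,1, 1, 5* sqrt ( 19)/19,sqrt( 2 ), sqrt ( 5 ), 9*pi/11 , E, 3*sqrt( 2), 6,9 ]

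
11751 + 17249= 29000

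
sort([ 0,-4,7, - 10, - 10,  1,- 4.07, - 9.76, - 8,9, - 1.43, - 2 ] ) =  [ - 10, - 10,-9.76, - 8, - 4.07,-4,-2,-1.43,  0,1,7,  9] 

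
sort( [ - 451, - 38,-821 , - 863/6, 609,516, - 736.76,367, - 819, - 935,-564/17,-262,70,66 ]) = [-935, - 821, - 819, - 736.76, - 451  ,-262, - 863/6, - 38, - 564/17,66,  70,367,516,609 ]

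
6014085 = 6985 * 861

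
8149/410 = 19 +359/410= 19.88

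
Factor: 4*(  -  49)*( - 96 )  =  18816 = 2^7*3^1 * 7^2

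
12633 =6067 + 6566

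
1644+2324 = 3968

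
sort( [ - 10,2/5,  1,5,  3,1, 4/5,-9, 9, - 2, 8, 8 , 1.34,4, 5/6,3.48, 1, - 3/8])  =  [ - 10, - 9,-2, - 3/8, 2/5,4/5, 5/6,1, 1,1,1.34,3, 3.48,4,5, 8,  8,9] 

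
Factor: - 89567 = - 89567^1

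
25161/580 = 25161/580 =43.38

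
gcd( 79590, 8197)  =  7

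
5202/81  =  578/9 = 64.22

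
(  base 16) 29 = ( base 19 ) 23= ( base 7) 56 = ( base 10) 41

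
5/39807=5/39807 = 0.00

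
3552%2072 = 1480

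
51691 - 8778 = 42913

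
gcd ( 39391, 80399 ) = 11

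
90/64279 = 90/64279=0.00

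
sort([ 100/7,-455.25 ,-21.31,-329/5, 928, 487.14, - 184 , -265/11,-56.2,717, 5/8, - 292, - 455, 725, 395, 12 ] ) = [ - 455.25,-455,-292, - 184,-329/5, - 56.2, - 265/11,-21.31, 5/8,12 , 100/7, 395, 487.14,717, 725, 928] 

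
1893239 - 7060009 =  - 5166770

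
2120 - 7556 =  - 5436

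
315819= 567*557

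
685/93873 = 685/93873= 0.01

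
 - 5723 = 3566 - 9289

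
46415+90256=136671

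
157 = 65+92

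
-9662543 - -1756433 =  - 7906110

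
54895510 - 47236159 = 7659351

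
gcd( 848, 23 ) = 1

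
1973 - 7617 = - 5644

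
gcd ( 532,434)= 14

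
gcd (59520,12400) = 2480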